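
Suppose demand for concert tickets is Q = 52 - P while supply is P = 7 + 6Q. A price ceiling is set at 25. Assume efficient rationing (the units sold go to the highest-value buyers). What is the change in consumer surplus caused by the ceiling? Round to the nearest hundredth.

Rewriting demand in inverse form: P = 52 - Q.
Without the control, 52 - Q = 7 + 6Q so Q* = 6.4286 and P* = 45.5714.
At the ceiling price 25, quantity supplied is (25 - 7)/6 = 3; supply is the short side, so Q = 3 trades at P = 25.
CS goes from (1/2)(6.4286)(6.4286) = 20.6633 to 76.5 (computed as (52 - 25)(3) - (1/2)(1)(3)^2), a change of 55.8367.

55.84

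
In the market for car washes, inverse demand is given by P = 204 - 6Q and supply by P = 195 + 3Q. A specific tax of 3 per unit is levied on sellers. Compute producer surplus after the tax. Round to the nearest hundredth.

Pre-tax equilibrium: 204 - 6Q = 195 + 3Q gives Q* = 1, P* = 198.
A tax on sellers shifts supply up by 3: 204 - 6Q = 195 + 3Q + 3, so Q_t = 0.6667. Buyers pay P_b = 200; sellers receive P_s = P_b - 3 = 197.
PS = (1/2)(Q_t)(P_s - 195) = (1/2)(0.6667)(2) = 0.6667.

0.67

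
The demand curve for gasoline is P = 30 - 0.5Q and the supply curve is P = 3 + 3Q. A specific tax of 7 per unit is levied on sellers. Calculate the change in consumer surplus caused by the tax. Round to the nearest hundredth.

Pre-tax equilibrium: 30 - 0.5Q = 3 + 3Q gives Q* = 7.7143, P* = 26.1429.
With the tax, sellers need 7 more per unit: 30 - 0.5Q = 3 + 3Q + 7, so Q_t = 5.7143. Buyers pay P_b = 27.1429; sellers receive P_s = P_b - 7 = 20.1429.
Consumers lose the trapezoid between P* and P_b out to Q_t plus the triangle from Q_t to Q*: change in CS = 8.1633 - 14.8776 = -6.7143.

-6.71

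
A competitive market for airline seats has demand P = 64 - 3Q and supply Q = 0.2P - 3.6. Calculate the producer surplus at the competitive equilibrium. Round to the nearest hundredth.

Rewriting supply in inverse form: P = 18 + 5Q.
Equilibrium: 64 - 3Q = 18 + 5Q, so Q* = 5.75 and P* = 46.75.
Producer surplus is the triangle above supply below P*: (1/2)(5.75)(46.75 - 18) = (1/2)(5.75)(28.75) = 82.6562.

82.66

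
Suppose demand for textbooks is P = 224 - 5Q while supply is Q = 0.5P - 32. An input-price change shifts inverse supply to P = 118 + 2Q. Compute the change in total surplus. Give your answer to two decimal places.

Rewriting supply in inverse form: P = 64 + 2Q.
Initial equilibrium: Q_0 = 22.8571, P_0 = 109.7143; CS_0 = (1/2)(22.8571)(114.2857) = 1306.1224, PS_0 = (1/2)(22.8571)(45.7143) = 522.449.
New equilibrium: 224 - 5Q = 118 + 2Q gives Q_1 = 15.1429, P_1 = 148.2857; CS_1 = 573.2653, PS_1 = 229.3061.
Change in total surplus = (573.2653 + 229.3061) - (1306.1224 + 522.449) = -1026.

-1026.00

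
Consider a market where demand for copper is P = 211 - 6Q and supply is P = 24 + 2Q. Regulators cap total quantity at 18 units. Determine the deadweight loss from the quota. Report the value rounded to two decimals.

115.56

Unrestricted equilibrium: Q* = (211 - 24)/(6 + 2) = 23.375.
At Q = 18 the demand price is 211 - 6(18) = 103 and the supply price is 24 + 2(18) = 60.
DWL = (1/2)(gap between curves at 18) x (Q* - 18) = (1/2)(43)(5.375) = 115.5625.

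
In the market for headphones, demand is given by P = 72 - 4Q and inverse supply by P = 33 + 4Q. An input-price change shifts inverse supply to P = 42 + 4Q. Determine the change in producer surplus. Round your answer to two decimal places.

-19.41

Initial equilibrium: Q_0 = 4.875, P_0 = 52.5; CS_0 = (1/2)(4.875)(19.5) = 47.5312, PS_0 = (1/2)(4.875)(19.5) = 47.5312.
New equilibrium: 72 - 4Q = 42 + 4Q gives Q_1 = 3.75, P_1 = 57; CS_1 = 28.125, PS_1 = 28.125.
Change in producer surplus = 28.125 - 47.5312 = -19.4062.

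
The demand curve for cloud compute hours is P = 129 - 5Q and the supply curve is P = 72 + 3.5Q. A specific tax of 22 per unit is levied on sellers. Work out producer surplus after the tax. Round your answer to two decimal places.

Pre-tax equilibrium: 129 - 5Q = 72 + 3.5Q gives Q* = 6.7059, P* = 95.4706.
With the tax, sellers need 22 more per unit: 129 - 5Q = 72 + 3.5Q + 22, so Q_t = 4.1176. Buyers pay P_b = 108.4118; sellers receive P_s = P_b - 22 = 86.4118.
Producer surplus is the triangle above supply below P_s: (1/2)(4.1176)(86.4118 - 72) = 29.6713.

29.67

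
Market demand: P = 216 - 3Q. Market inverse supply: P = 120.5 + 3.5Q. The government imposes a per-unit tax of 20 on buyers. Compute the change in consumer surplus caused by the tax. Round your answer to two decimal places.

-121.42

Without the tax, 216 - 3Q = 120.5 + 3.5Q so Q* = 14.6923 and P* = 171.9231.
With the tax, buyers' net willingness to pay falls by 20: (216 - 20) - 3Q = 120.5 + 3.5Q, so Q_t = 11.6154. Buyers pay P_b = 181.1538; sellers receive P_s = P_b - 20 = 161.1538.
CS falls from (1/2)(14.6923)(44.0769) = 323.7959 to (1/2)(11.6154)(34.8462) = 202.3757, a change of -121.4201.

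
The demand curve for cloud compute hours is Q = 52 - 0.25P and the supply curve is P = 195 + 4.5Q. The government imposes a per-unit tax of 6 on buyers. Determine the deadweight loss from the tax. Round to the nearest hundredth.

2.12

Rewriting demand in inverse form: P = 208 - 4Q.
Pre-tax equilibrium: 208 - 4Q = 195 + 4.5Q gives Q* = 1.5294, P* = 201.8824.
With the tax, buyers' net willingness to pay falls by 6: (208 - 6) - 4Q = 195 + 4.5Q, so Q_t = 0.8235. Buyers pay P_b = 204.7059; sellers receive P_s = P_b - 6 = 198.7059.
Deadweight loss is the triangle between the curves from Q_t to Q*: (1/2)(1.5294 - 0.8235)(6) = 2.1176.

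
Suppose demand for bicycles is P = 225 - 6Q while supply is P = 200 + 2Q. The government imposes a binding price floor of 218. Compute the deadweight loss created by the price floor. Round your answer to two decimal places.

15.34

Without the control, 225 - 6Q = 200 + 2Q so Q* = 3.125 and P* = 206.25.
At P = 218, buyers demand (225 - 218)/6 = 1.1667 while sellers would supply more, so the quantity traded is 1.1667 at price 218.
The lost-trades triangle has base Q* - 1.1667 = 1.9583 and height equal to the gap between the curves at Q = 1.1667, which is 218 - 202.3333 = 15.6667. DWL = (1/2)(1.9583)(15.6667) = 15.3403.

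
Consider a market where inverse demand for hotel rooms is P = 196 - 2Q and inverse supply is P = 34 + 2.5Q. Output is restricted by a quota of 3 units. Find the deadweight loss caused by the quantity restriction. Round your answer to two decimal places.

Unrestricted equilibrium: Q* = (196 - 34)/(2 + 2.5) = 36.
At Q = 3 the demand price is 196 - 2(3) = 190 and the supply price is 34 + 2.5(3) = 41.5.
Deadweight loss is the triangle between the curves from 3 to 36: (1/2)(190 - 41.5)(36 - 3) = 2450.25.

2450.25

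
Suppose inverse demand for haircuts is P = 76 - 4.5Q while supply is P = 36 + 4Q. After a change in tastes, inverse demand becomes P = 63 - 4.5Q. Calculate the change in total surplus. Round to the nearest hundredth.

Initial equilibrium: Q_0 = 4.7059, P_0 = 54.8235; CS_0 = (1/2)(4.7059)(21.1765) = 49.827, PS_0 = (1/2)(4.7059)(18.8235) = 44.2907.
New equilibrium: 63 - 4.5Q = 36 + 4Q gives Q_1 = 3.1765, P_1 = 48.7059; CS_1 = 22.7024, PS_1 = 20.1799.
Change in total surplus = (22.7024 + 20.1799) - (49.827 + 44.2907) = -51.2353.

-51.24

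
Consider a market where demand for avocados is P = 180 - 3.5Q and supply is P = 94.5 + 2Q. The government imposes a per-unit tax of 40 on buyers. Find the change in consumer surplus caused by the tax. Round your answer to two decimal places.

Without the tax, 180 - 3.5Q = 94.5 + 2Q so Q* = 15.5455 and P* = 125.5909.
A tax on buyers shifts demand down by 40: (180 - 40) - 3.5Q = 94.5 + 2Q, so Q_t = 8.2727. Buyers pay P_b = 151.0455; sellers receive P_s = P_b - 40 = 111.0455.
Consumers lose the trapezoid between P* and P_b out to Q_t plus the triangle from Q_t to Q*: change in CS = 119.7665 - 422.907 = -303.1405.

-303.14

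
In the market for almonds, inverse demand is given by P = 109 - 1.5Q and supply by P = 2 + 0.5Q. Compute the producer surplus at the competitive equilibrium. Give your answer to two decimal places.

715.56

Setting demand equal to supply, 107 = 2Q, so Q* = 53.5 and P* = 28.75.
Producer surplus is the triangle above supply below P*: (1/2)(53.5)(28.75 - 2) = (1/2)(53.5)(26.75) = 715.5625.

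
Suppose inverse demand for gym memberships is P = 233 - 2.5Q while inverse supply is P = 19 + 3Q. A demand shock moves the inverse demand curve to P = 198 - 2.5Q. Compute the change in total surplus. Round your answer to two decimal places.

Initial equilibrium: Q_0 = 38.9091, P_0 = 135.7273; CS_0 = (1/2)(38.9091)(97.2727) = 1892.3967, PS_0 = (1/2)(38.9091)(116.7273) = 2270.876.
New equilibrium: 198 - 2.5Q = 19 + 3Q gives Q_1 = 32.5455, P_1 = 116.6364; CS_1 = 1324.0083, PS_1 = 1588.8099.
Change in total surplus = (1324.0083 + 1588.8099) - (1892.3967 + 2270.876) = -1250.4545.

-1250.45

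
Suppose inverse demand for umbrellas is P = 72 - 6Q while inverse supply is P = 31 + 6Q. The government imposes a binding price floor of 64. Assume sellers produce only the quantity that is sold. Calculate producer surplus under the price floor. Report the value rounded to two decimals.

38.67

Without the control, 72 - 6Q = 31 + 6Q so Q* = 3.4167 and P* = 51.5.
At the floor price 64, quantity demanded is (72 - 64)/6 = 1.3333; demand is the short side, so Q = 1.3333 trades at P = 64.
The supply price at Q = 1.3333 is 39. PS is the trapezoid between 64 and supply over [0, 1.3333]: (1/2)[(64 - 31) + (64 - 39)](1.3333) = 38.6667.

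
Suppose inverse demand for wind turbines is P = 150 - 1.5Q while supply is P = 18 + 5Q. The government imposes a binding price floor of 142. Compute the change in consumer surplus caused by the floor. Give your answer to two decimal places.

Free-market equilibrium: 150 - 1.5Q = 18 + 5Q gives Q* = 20.3077, P* = 119.5385.
At the floor price 142, quantity demanded is (150 - 142)/1.5 = 5.3333; demand is the short side, so Q = 5.3333 trades at P = 142.
CS goes from (1/2)(20.3077)(30.4615) = 309.3018 to 21.3333 (computed as (150 - 142)(5.3333) - (1/2)(1.5)(5.3333)^2), a change of -287.9684.

-287.97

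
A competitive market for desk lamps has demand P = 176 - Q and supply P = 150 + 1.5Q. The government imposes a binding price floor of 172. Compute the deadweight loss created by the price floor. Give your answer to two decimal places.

Free-market equilibrium: 176 - Q = 150 + 1.5Q gives Q* = 10.4, P* = 165.6.
At the floor price 172, quantity demanded is (176 - 172)/1 = 4; demand is the short side, so Q = 4 trades at P = 172.
The lost-trades triangle has base Q* - 4 = 6.4 and height equal to the gap between the curves at Q = 4, which is 172 - 156 = 16. DWL = (1/2)(6.4)(16) = 51.2.

51.20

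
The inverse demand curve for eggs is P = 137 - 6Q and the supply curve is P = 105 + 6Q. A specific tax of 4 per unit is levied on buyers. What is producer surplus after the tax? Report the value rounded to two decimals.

16.33

Pre-tax equilibrium: 137 - 6Q = 105 + 6Q gives Q* = 2.6667, P* = 121.
A tax on buyers shifts demand down by 4: (137 - 4) - 6Q = 105 + 6Q, so Q_t = 2.3333. Buyers pay P_b = 123; sellers receive P_s = P_b - 4 = 119.
PS = (1/2)(Q_t)(P_s - 105) = (1/2)(2.3333)(14) = 16.3333.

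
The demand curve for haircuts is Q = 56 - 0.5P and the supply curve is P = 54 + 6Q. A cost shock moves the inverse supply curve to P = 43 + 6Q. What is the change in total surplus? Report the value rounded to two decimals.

Rewriting demand in inverse form: P = 112 - 2Q.
Initial equilibrium: Q_0 = 7.25, P_0 = 97.5; CS_0 = (1/2)(7.25)(14.5) = 52.5625, PS_0 = (1/2)(7.25)(43.5) = 157.6875.
New equilibrium: 112 - 2Q = 43 + 6Q gives Q_1 = 8.625, P_1 = 94.75; CS_1 = 74.3906, PS_1 = 223.1719.
Change in total surplus = (74.3906 + 223.1719) - (52.5625 + 157.6875) = 87.3125.

87.31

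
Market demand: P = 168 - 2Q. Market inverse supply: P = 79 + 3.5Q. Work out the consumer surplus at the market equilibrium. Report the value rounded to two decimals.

261.85

Setting demand equal to supply, 89 = 5.5Q, so Q* = 16.1818 and P* = 135.6364.
The demand choke price is 168, so CS = (1/2)(Q*)(168 - P*) = (1/2)(16.1818)(32.3636) = 261.8512.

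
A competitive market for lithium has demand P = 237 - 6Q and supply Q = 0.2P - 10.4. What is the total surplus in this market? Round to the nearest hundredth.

1555.68

Rewriting supply in inverse form: P = 52 + 5Q.
Set 237 - 6Q = 52 + 5Q, which gives 185 = 11Q, so Q* = 16.8182 and P* = 237 - 6(16.8182) = 136.0909.
Total surplus is the full triangle between the curves from 0 to Q*: (1/2)(16.8182)(237 - 52) = 1555.6818.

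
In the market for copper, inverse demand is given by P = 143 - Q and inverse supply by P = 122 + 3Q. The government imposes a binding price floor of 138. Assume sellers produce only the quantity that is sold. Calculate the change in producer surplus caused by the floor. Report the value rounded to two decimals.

1.16

Free-market equilibrium: 143 - Q = 122 + 3Q gives Q* = 5.25, P* = 137.75.
At P = 138, buyers demand (143 - 138)/1 = 5 while sellers would supply more, so the quantity traded is 5 at price 138.
PS goes from (1/2)(5.25)(15.75) = 41.3438 to 42.5 (computed as (138 - 122)(5) - (1/2)(3)(5)^2), a change of 1.1562.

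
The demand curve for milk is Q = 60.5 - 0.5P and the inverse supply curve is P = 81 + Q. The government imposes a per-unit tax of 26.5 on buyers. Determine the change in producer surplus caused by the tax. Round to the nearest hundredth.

-78.76

Rewriting demand in inverse form: P = 121 - 2Q.
Without the tax, 121 - 2Q = 81 + Q so Q* = 13.3333 and P* = 94.3333.
A tax on buyers shifts demand down by 26.5: (121 - 26.5) - 2Q = 81 + Q, so Q_t = 4.5. Buyers pay P_b = 112; sellers receive P_s = P_b - 26.5 = 85.5.
Producers lose the trapezoid between P_s and P* out to Q_t plus the triangle from Q_t to Q*: change in PS = 10.125 - 88.8889 = -78.7639.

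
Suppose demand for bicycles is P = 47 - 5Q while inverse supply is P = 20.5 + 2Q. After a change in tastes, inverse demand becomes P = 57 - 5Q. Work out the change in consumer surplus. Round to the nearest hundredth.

Initial equilibrium: Q_0 = 3.7857, P_0 = 28.0714; CS_0 = (1/2)(3.7857)(18.9286) = 35.8291, PS_0 = (1/2)(3.7857)(7.5714) = 14.3316.
New equilibrium: 57 - 5Q = 20.5 + 2Q gives Q_1 = 5.2143, P_1 = 30.9286; CS_1 = 67.9719, PS_1 = 27.1888.
Change in consumer surplus = 67.9719 - 35.8291 = 32.1429.

32.14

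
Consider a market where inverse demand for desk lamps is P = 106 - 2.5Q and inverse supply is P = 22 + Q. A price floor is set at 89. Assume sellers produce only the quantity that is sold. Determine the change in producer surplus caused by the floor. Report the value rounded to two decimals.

144.48

Free-market equilibrium: 106 - 2.5Q = 22 + Q gives Q* = 24, P* = 46.
At the floor price 89, quantity demanded is (106 - 89)/2.5 = 6.8; demand is the short side, so Q = 6.8 trades at P = 89.
PS goes from (1/2)(24)(24) = 288 to 432.48 (computed as (89 - 22)(6.8) - (1/2)(1)(6.8)^2), a change of 144.48.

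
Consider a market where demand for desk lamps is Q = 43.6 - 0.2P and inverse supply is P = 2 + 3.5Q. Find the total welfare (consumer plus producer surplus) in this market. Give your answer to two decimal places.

2744.47

Rewriting demand in inverse form: P = 218 - 5Q.
Set 218 - 5Q = 2 + 3.5Q, which gives 216 = 8.5Q, so Q* = 25.4118 and P* = 218 - 5(25.4118) = 90.9412.
CS = (1/2)(25.4118)(127.0588) = 1614.3945 and PS = (1/2)(25.4118)(88.9412) = 1130.0761, so total surplus = 2744.4706.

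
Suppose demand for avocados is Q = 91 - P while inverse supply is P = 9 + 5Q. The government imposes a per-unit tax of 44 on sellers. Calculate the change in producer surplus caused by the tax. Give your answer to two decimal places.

-366.67

Rewriting demand in inverse form: P = 91 - Q.
Pre-tax equilibrium: 91 - Q = 9 + 5Q gives Q* = 13.6667, P* = 77.3333.
With the tax, sellers need 44 more per unit: 91 - Q = 9 + 5Q + 44, so Q_t = 6.3333. Buyers pay P_b = 84.6667; sellers receive P_s = P_b - 44 = 40.6667.
PS falls from (1/2)(13.6667)(68.3333) = 466.9444 to (1/2)(6.3333)(31.6667) = 100.2778, a change of -366.6667.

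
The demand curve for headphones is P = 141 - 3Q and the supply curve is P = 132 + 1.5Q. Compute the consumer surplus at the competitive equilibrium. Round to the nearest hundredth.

Equilibrium: 141 - 3Q = 132 + 1.5Q, so Q* = 2 and P* = 135.
CS is the area between the demand curve and P* from 0 to Q*: (1/2)(2)(6) = 6.

6.00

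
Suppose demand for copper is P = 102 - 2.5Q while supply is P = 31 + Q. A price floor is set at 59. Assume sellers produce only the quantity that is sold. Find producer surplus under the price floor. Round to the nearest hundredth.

333.68

Without the control, 102 - 2.5Q = 31 + Q so Q* = 20.2857 and P* = 51.2857.
At the floor price 59, quantity demanded is (102 - 59)/2.5 = 17.2; demand is the short side, so Q = 17.2 trades at P = 59.
The supply price at Q = 17.2 is 48.2. PS is the trapezoid between 59 and supply over [0, 17.2]: (1/2)[(59 - 31) + (59 - 48.2)](17.2) = 333.68.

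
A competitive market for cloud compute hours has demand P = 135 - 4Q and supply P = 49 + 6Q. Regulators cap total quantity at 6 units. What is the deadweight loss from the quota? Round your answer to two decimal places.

Without the quota, 135 - 4Q = 49 + 6Q gives Q* = 8.6.
At Q = 6 the demand price is 135 - 4(6) = 111 and the supply price is 49 + 6(6) = 85.
Deadweight loss is the triangle between the curves from 6 to 8.6: (1/2)(111 - 85)(8.6 - 6) = 33.8.

33.80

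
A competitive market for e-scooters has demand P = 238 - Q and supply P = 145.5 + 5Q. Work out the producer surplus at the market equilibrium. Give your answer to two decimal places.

594.18

Setting demand equal to supply, 92.5 = 6Q, so Q* = 15.4167 and P* = 222.5833.
PS is the area between P* and the supply curve from 0 to Q*: (1/2)(15.4167)(77.0833) = 594.184.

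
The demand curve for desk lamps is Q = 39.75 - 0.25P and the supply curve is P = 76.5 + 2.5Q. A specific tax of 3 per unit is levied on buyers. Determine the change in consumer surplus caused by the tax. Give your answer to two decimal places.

-23.01

Rewriting demand in inverse form: P = 159 - 4Q.
Pre-tax equilibrium: 159 - 4Q = 76.5 + 2.5Q gives Q* = 12.6923, P* = 108.2308.
With the tax, buyers' net willingness to pay falls by 3: (159 - 3) - 4Q = 76.5 + 2.5Q, so Q_t = 12.2308. Buyers pay P_b = 110.0769; sellers receive P_s = P_b - 3 = 107.0769.
Consumers lose the trapezoid between P* and P_b out to Q_t plus the triangle from Q_t to Q*: change in CS = 299.1834 - 322.1893 = -23.0059.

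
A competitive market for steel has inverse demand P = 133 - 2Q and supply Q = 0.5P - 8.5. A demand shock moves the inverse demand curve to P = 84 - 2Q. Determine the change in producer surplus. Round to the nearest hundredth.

-560.44

Rewriting supply in inverse form: P = 17 + 2Q.
Initial equilibrium: Q_0 = 29, P_0 = 75; CS_0 = (1/2)(29)(58) = 841, PS_0 = (1/2)(29)(58) = 841.
New equilibrium: 84 - 2Q = 17 + 2Q gives Q_1 = 16.75, P_1 = 50.5; CS_1 = 280.5625, PS_1 = 280.5625.
Change in producer surplus = 280.5625 - 841 = -560.4375.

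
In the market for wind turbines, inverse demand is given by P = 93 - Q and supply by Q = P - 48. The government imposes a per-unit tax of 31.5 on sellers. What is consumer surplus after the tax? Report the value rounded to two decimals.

Rewriting supply in inverse form: P = 48 + Q.
Pre-tax equilibrium: 93 - Q = 48 + Q gives Q* = 22.5, P* = 70.5.
A tax on sellers shifts supply up by 31.5: 93 - Q = 48 + Q + 31.5, so Q_t = 6.75. Buyers pay P_b = 86.25; sellers receive P_s = P_b - 31.5 = 54.75.
CS = (1/2)(Q_t)(93 - P_b) = (1/2)(6.75)(6.75) = 22.7812.

22.78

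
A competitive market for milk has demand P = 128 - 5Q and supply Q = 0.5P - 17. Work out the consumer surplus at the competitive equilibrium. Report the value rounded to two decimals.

Rewriting supply in inverse form: P = 34 + 2Q.
Setting demand equal to supply, 94 = 7Q, so Q* = 13.4286 and P* = 60.8571.
Consumer surplus is the triangle under demand above P*: (1/2)(13.4286)(128 - 60.8571) = (1/2)(13.4286)(67.1429) = 450.8163.

450.82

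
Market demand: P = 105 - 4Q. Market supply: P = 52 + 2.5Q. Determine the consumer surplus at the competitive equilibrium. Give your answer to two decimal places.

132.97

Equilibrium: 105 - 4Q = 52 + 2.5Q, so Q* = 8.1538 and P* = 72.3846.
The demand choke price is 105, so CS = (1/2)(Q*)(105 - P*) = (1/2)(8.1538)(32.6154) = 132.9704.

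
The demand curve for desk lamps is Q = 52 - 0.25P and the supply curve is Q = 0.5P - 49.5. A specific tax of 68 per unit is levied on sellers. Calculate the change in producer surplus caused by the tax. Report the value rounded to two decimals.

Rewriting demand in inverse form: P = 208 - 4Q.
Rewriting supply in inverse form: P = 99 + 2Q.
Without the tax, 208 - 4Q = 99 + 2Q so Q* = 18.1667 and P* = 135.3333.
With the tax, sellers need 68 more per unit: 208 - 4Q = 99 + 2Q + 68, so Q_t = 6.8333. Buyers pay P_b = 180.6667; sellers receive P_s = P_b - 68 = 112.6667.
PS falls from (1/2)(18.1667)(36.3333) = 330.0278 to (1/2)(6.8333)(13.6667) = 46.6944, a change of -283.3333.

-283.33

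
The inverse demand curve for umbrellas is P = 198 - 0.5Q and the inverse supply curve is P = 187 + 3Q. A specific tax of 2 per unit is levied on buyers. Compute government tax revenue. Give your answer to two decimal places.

Without the tax, 198 - 0.5Q = 187 + 3Q so Q* = 3.1429 and P* = 196.4286.
A tax on buyers shifts demand down by 2: (198 - 2) - 0.5Q = 187 + 3Q, so Q_t = 2.5714. Buyers pay P_b = 196.7143; sellers receive P_s = P_b - 2 = 194.7143.
Revenue is the tax times quantity traded: 2 x 2.5714 = 5.1429.

5.14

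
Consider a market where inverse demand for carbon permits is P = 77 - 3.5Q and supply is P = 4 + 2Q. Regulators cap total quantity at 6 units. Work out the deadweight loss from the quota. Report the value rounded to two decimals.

145.45

Unrestricted equilibrium: Q* = (77 - 4)/(3.5 + 2) = 13.2727.
At Q = 6 the demand price is 77 - 3.5(6) = 56 and the supply price is 4 + 2(6) = 16.
DWL = (1/2)(gap between curves at 6) x (Q* - 6) = (1/2)(40)(7.2727) = 145.4545.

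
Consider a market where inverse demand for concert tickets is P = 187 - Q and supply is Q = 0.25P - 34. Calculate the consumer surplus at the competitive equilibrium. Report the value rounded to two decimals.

Rewriting supply in inverse form: P = 136 + 4Q.
Set 187 - Q = 136 + 4Q, which gives 51 = 5Q, so Q* = 10.2 and P* = 187 - (10.2) = 176.8.
CS is the area between the demand curve and P* from 0 to Q*: (1/2)(10.2)(10.2) = 52.02.

52.02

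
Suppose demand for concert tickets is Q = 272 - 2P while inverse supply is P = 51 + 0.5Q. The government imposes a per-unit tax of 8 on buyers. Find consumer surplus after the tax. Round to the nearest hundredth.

Rewriting demand in inverse form: P = 136 - 0.5Q.
Pre-tax equilibrium: 136 - 0.5Q = 51 + 0.5Q gives Q* = 85, P* = 93.5.
With the tax, buyers' net willingness to pay falls by 8: (136 - 8) - 0.5Q = 51 + 0.5Q, so Q_t = 77. Buyers pay P_b = 97.5; sellers receive P_s = P_b - 8 = 89.5.
Consumer surplus is the triangle under demand above P_b: (1/2)(77)(136 - 97.5) = 1482.25.

1482.25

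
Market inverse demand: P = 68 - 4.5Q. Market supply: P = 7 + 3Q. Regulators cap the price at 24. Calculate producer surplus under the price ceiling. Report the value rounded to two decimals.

Free-market equilibrium: 68 - 4.5Q = 7 + 3Q gives Q* = 8.1333, P* = 31.4.
At the ceiling price 24, quantity supplied is (24 - 7)/3 = 5.6667; supply is the short side, so Q = 5.6667 trades at P = 24.
PS is the triangle above supply below 24: (1/2)(5.6667)(24 - 7) = 48.1667.

48.17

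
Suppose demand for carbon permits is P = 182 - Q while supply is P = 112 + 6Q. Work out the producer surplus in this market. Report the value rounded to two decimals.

300.00

Setting demand equal to supply, 70 = 7Q, so Q* = 10 and P* = 172.
The supply curve's price intercept is 112, so PS = (1/2)(Q*)(P* - 112) = (1/2)(10)(60) = 300.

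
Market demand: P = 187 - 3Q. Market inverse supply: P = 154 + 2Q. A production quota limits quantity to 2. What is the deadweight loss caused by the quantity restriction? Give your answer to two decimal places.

52.90

Unrestricted equilibrium: Q* = (187 - 154)/(3 + 2) = 6.6.
At Q = 2 the demand price is 187 - 3(2) = 181 and the supply price is 154 + 2(2) = 158.
Deadweight loss is the triangle between the curves from 2 to 6.6: (1/2)(181 - 158)(6.6 - 2) = 52.9.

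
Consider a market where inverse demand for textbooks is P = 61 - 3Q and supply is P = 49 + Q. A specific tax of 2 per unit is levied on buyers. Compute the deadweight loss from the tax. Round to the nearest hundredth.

Without the tax, 61 - 3Q = 49 + Q so Q* = 3 and P* = 52.
With the tax, buyers' net willingness to pay falls by 2: (61 - 2) - 3Q = 49 + Q, so Q_t = 2.5. Buyers pay P_b = 53.5; sellers receive P_s = P_b - 2 = 51.5.
The welfare triangle lost has base Q* - Q_t = 0.5 and height t = 2, so DWL = (1/2)(0.5)(2) = 0.5.

0.50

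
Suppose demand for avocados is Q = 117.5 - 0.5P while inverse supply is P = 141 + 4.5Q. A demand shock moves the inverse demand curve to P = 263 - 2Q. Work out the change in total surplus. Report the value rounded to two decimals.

465.23

Rewriting demand in inverse form: P = 235 - 2Q.
Initial equilibrium: Q_0 = 14.4615, P_0 = 206.0769; CS_0 = (1/2)(14.4615)(28.9231) = 209.1361, PS_0 = (1/2)(14.4615)(65.0769) = 470.5562.
New equilibrium: 263 - 2Q = 141 + 4.5Q gives Q_1 = 18.7692, P_1 = 225.4615; CS_1 = 352.284, PS_1 = 792.6391.
Change in total surplus = (352.284 + 792.6391) - (209.1361 + 470.5562) = 465.2308.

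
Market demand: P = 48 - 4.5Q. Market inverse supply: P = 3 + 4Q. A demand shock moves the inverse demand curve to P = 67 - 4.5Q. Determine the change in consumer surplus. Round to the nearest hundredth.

64.49

Initial equilibrium: Q_0 = 5.2941, P_0 = 24.1765; CS_0 = (1/2)(5.2941)(23.8235) = 63.0623, PS_0 = (1/2)(5.2941)(21.1765) = 56.0554.
New equilibrium: 67 - 4.5Q = 3 + 4Q gives Q_1 = 7.5294, P_1 = 33.1176; CS_1 = 127.5571, PS_1 = 113.3841.
Change in consumer surplus = 127.5571 - 63.0623 = 64.4948.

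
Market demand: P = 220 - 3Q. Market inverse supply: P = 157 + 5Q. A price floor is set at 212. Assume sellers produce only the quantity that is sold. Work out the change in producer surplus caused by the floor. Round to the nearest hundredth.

-26.15

Free-market equilibrium: 220 - 3Q = 157 + 5Q gives Q* = 7.875, P* = 196.375.
At P = 212, buyers demand (220 - 212)/3 = 2.6667 while sellers would supply more, so the quantity traded is 2.6667 at price 212.
PS goes from (1/2)(7.875)(39.375) = 155.0391 to 128.8889 (computed as (212 - 157)(2.6667) - (1/2)(5)(2.6667)^2), a change of -26.1502.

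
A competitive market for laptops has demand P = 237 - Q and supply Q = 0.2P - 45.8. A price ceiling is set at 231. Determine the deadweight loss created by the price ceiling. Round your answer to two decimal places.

2.61

Rewriting supply in inverse form: P = 229 + 5Q.
Without the control, 237 - Q = 229 + 5Q so Q* = 1.3333 and P* = 235.6667.
At P = 231, sellers supply (231 - 229)/5 = 0.4 while buyers want more, so the quantity traded is 0.4 at price 231.
The lost-trades triangle has base Q* - 0.4 = 0.9333 and height equal to the gap between the curves at Q = 0.4, which is 236.6 - 231 = 5.6. DWL = (1/2)(0.9333)(5.6) = 2.6133.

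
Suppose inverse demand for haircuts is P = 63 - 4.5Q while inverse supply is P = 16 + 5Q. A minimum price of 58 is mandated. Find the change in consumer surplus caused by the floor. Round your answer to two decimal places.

-52.29

Without the control, 63 - 4.5Q = 16 + 5Q so Q* = 4.9474 and P* = 40.7368.
At P = 58, buyers demand (63 - 58)/4.5 = 1.1111 while sellers would supply more, so the quantity traded is 1.1111 at price 58.
CS goes from (1/2)(4.9474)(22.2632) = 55.072 to 2.7778 (computed as (63 - 58)(1.1111) - (1/2)(4.5)(1.1111)^2), a change of -52.2942.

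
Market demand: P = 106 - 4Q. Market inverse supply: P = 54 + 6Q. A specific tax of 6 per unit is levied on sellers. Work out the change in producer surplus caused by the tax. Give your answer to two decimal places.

Without the tax, 106 - 4Q = 54 + 6Q so Q* = 5.2 and P* = 85.2.
With the tax, sellers need 6 more per unit: 106 - 4Q = 54 + 6Q + 6, so Q_t = 4.6. Buyers pay P_b = 87.6; sellers receive P_s = P_b - 6 = 81.6.
Producers lose the trapezoid between P_s and P* out to Q_t plus the triangle from Q_t to Q*: change in PS = 63.48 - 81.12 = -17.64.

-17.64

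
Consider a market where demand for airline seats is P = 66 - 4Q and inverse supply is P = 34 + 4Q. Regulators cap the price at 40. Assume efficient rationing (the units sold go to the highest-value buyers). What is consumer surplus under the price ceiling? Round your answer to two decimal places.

34.50

Free-market equilibrium: 66 - 4Q = 34 + 4Q gives Q* = 4, P* = 50.
At P = 40, sellers supply (40 - 34)/4 = 1.5 while buyers want more, so the quantity traded is 1.5 at price 40.
The demand price at Q = 1.5 is 60. CS is the trapezoid between demand and 40 over [0, 1.5]: (1/2)[(66 - 40) + (60 - 40)](1.5) = 34.5.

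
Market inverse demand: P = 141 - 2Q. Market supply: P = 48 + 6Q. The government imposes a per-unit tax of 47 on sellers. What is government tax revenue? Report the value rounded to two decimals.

Without the tax, 141 - 2Q = 48 + 6Q so Q* = 11.625 and P* = 117.75.
A tax on sellers shifts supply up by 47: 141 - 2Q = 48 + 6Q + 47, so Q_t = 5.75. Buyers pay P_b = 129.5; sellers receive P_s = P_b - 47 = 82.5.
Tax revenue = t x Q_t = 47 x 5.75 = 270.25.

270.25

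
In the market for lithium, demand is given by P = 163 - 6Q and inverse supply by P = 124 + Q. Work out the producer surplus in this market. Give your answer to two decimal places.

15.52

Setting demand equal to supply, 39 = 7Q, so Q* = 5.5714 and P* = 129.5714.
PS is the area between P* and the supply curve from 0 to Q*: (1/2)(5.5714)(5.5714) = 15.5204.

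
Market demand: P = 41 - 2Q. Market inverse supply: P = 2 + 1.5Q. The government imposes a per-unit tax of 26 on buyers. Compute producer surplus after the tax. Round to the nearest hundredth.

Without the tax, 41 - 2Q = 2 + 1.5Q so Q* = 11.1429 and P* = 18.7143.
With the tax, buyers' net willingness to pay falls by 26: (41 - 26) - 2Q = 2 + 1.5Q, so Q_t = 3.7143. Buyers pay P_b = 33.5714; sellers receive P_s = P_b - 26 = 7.5714.
PS = (1/2)(Q_t)(P_s - 2) = (1/2)(3.7143)(5.5714) = 10.3469.

10.35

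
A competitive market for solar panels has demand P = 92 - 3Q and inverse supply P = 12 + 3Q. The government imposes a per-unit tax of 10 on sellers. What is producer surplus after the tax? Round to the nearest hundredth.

204.17

Without the tax, 92 - 3Q = 12 + 3Q so Q* = 13.3333 and P* = 52.
A tax on sellers shifts supply up by 10: 92 - 3Q = 12 + 3Q + 10, so Q_t = 11.6667. Buyers pay P_b = 57; sellers receive P_s = P_b - 10 = 47.
PS = (1/2)(Q_t)(P_s - 12) = (1/2)(11.6667)(35) = 204.1667.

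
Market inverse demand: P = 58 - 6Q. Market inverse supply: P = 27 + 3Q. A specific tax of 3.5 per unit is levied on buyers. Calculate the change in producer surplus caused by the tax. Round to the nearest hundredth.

-3.79

Without the tax, 58 - 6Q = 27 + 3Q so Q* = 3.4444 and P* = 37.3333.
With the tax, buyers' net willingness to pay falls by 3.5: (58 - 3.5) - 6Q = 27 + 3Q, so Q_t = 3.0556. Buyers pay P_b = 39.6667; sellers receive P_s = P_b - 3.5 = 36.1667.
Producers lose the trapezoid between P_s and P* out to Q_t plus the triangle from Q_t to Q*: change in PS = 14.0046 - 17.7963 = -3.7917.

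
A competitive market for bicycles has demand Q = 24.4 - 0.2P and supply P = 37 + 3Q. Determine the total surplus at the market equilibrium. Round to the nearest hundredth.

Rewriting demand in inverse form: P = 122 - 5Q.
Equilibrium: 122 - 5Q = 37 + 3Q, so Q* = 10.625 and P* = 68.875.
CS = (1/2)(10.625)(53.125) = 282.2266 and PS = (1/2)(10.625)(31.875) = 169.3359, so total surplus = 451.5625.

451.56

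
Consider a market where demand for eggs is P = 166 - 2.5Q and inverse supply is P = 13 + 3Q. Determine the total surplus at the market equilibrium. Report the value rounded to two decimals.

Equilibrium: 166 - 2.5Q = 13 + 3Q, so Q* = 27.8182 and P* = 96.4545.
Total surplus is the full triangle between the curves from 0 to Q*: (1/2)(27.8182)(166 - 13) = 2128.0909.

2128.09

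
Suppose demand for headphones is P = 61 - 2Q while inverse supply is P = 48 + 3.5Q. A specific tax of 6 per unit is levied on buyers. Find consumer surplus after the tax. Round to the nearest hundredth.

Pre-tax equilibrium: 61 - 2Q = 48 + 3.5Q gives Q* = 2.3636, P* = 56.2727.
With the tax, buyers' net willingness to pay falls by 6: (61 - 6) - 2Q = 48 + 3.5Q, so Q_t = 1.2727. Buyers pay P_b = 58.4545; sellers receive P_s = P_b - 6 = 52.4545.
Consumer surplus is the triangle under demand above P_b: (1/2)(1.2727)(61 - 58.4545) = 1.6198.

1.62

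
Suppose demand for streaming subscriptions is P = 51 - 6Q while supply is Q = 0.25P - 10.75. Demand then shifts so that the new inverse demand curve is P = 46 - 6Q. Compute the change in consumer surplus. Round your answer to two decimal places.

-1.65

Rewriting supply in inverse form: P = 43 + 4Q.
Initial equilibrium: Q_0 = 0.8, P_0 = 46.2; CS_0 = (1/2)(0.8)(4.8) = 1.92, PS_0 = (1/2)(0.8)(3.2) = 1.28.
New equilibrium: 46 - 6Q = 43 + 4Q gives Q_1 = 0.3, P_1 = 44.2; CS_1 = 0.27, PS_1 = 0.18.
Change in consumer surplus = 0.27 - 1.92 = -1.65.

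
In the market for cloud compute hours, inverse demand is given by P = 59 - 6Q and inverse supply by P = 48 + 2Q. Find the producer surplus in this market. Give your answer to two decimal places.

Equilibrium: 59 - 6Q = 48 + 2Q, so Q* = 1.375 and P* = 50.75.
PS is the area between P* and the supply curve from 0 to Q*: (1/2)(1.375)(2.75) = 1.8906.

1.89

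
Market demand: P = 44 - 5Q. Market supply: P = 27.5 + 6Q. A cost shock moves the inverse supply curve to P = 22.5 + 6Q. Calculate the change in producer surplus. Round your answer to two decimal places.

4.71

Initial equilibrium: Q_0 = 1.5, P_0 = 36.5; CS_0 = (1/2)(1.5)(7.5) = 5.625, PS_0 = (1/2)(1.5)(9) = 6.75.
New equilibrium: 44 - 5Q = 22.5 + 6Q gives Q_1 = 1.9545, P_1 = 34.2273; CS_1 = 9.5506, PS_1 = 11.4607.
Change in producer surplus = 11.4607 - 6.75 = 4.7107.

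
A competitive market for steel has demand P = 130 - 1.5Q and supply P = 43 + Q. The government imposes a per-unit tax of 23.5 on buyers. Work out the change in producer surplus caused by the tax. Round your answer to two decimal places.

Without the tax, 130 - 1.5Q = 43 + Q so Q* = 34.8 and P* = 77.8.
A tax on buyers shifts demand down by 23.5: (130 - 23.5) - 1.5Q = 43 + Q, so Q_t = 25.4. Buyers pay P_b = 91.9; sellers receive P_s = P_b - 23.5 = 68.4.
Producers lose the trapezoid between P_s and P* out to Q_t plus the triangle from Q_t to Q*: change in PS = 322.58 - 605.52 = -282.94.

-282.94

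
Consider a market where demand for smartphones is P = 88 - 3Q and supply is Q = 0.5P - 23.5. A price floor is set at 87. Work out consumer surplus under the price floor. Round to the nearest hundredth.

Rewriting supply in inverse form: P = 47 + 2Q.
Without the control, 88 - 3Q = 47 + 2Q so Q* = 8.2 and P* = 63.4.
At the floor price 87, quantity demanded is (88 - 87)/3 = 0.3333; demand is the short side, so Q = 0.3333 trades at P = 87.
CS is the triangle under demand above 87: (1/2)(0.3333)(88 - 87) = 0.1667.

0.17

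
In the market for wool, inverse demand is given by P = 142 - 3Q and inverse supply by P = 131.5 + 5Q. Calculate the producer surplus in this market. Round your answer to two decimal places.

Set 142 - 3Q = 131.5 + 5Q, which gives 10.5 = 8Q, so Q* = 1.3125 and P* = 142 - 3(1.3125) = 138.0625.
PS is the area between P* and the supply curve from 0 to Q*: (1/2)(1.3125)(6.5625) = 4.3066.

4.31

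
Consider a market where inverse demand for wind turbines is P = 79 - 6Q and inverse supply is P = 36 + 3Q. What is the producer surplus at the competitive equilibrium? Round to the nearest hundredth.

Setting demand equal to supply, 43 = 9Q, so Q* = 4.7778 and P* = 50.3333.
PS is the area between P* and the supply curve from 0 to Q*: (1/2)(4.7778)(14.3333) = 34.2407.

34.24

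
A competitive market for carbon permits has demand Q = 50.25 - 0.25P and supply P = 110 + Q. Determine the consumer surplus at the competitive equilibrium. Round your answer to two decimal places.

Rewriting demand in inverse form: P = 201 - 4Q.
Setting demand equal to supply, 91 = 5Q, so Q* = 18.2 and P* = 128.2.
The demand choke price is 201, so CS = (1/2)(Q*)(201 - P*) = (1/2)(18.2)(72.8) = 662.48.

662.48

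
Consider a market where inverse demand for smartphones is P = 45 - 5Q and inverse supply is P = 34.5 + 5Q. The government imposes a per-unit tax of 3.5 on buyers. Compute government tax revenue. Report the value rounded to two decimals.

2.45

Without the tax, 45 - 5Q = 34.5 + 5Q so Q* = 1.05 and P* = 39.75.
A tax on buyers shifts demand down by 3.5: (45 - 3.5) - 5Q = 34.5 + 5Q, so Q_t = 0.7. Buyers pay P_b = 41.5; sellers receive P_s = P_b - 3.5 = 38.
Tax revenue = t x Q_t = 3.5 x 0.7 = 2.45.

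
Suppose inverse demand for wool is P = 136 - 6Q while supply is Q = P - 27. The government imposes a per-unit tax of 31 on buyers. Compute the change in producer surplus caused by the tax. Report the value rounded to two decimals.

-59.15

Rewriting supply in inverse form: P = 27 + Q.
Without the tax, 136 - 6Q = 27 + Q so Q* = 15.5714 and P* = 42.5714.
With the tax, buyers' net willingness to pay falls by 31: (136 - 31) - 6Q = 27 + Q, so Q_t = 11.1429. Buyers pay P_b = 69.1429; sellers receive P_s = P_b - 31 = 38.1429.
PS falls from (1/2)(15.5714)(15.5714) = 121.2347 to (1/2)(11.1429)(11.1429) = 62.0816, a change of -59.1531.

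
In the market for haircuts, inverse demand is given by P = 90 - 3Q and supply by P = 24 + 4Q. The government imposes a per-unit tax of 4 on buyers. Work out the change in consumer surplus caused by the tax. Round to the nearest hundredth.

Without the tax, 90 - 3Q = 24 + 4Q so Q* = 9.4286 and P* = 61.7143.
With the tax, buyers' net willingness to pay falls by 4: (90 - 4) - 3Q = 24 + 4Q, so Q_t = 8.8571. Buyers pay P_b = 63.4286; sellers receive P_s = P_b - 4 = 59.4286.
CS falls from (1/2)(9.4286)(28.2857) = 133.3469 to (1/2)(8.8571)(26.5714) = 117.6735, a change of -15.6735.

-15.67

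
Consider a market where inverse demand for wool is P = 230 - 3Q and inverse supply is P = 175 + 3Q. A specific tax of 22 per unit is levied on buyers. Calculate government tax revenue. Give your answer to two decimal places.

121.00

Without the tax, 230 - 3Q = 175 + 3Q so Q* = 9.1667 and P* = 202.5.
With the tax, buyers' net willingness to pay falls by 22: (230 - 22) - 3Q = 175 + 3Q, so Q_t = 5.5. Buyers pay P_b = 213.5; sellers receive P_s = P_b - 22 = 191.5.
Revenue is the tax times quantity traded: 22 x 5.5 = 121.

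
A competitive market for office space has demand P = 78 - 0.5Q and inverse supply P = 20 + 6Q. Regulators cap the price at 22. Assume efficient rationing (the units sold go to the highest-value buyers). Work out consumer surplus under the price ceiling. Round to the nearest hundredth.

18.64

Without the control, 78 - 0.5Q = 20 + 6Q so Q* = 8.9231 and P* = 73.5385.
At the ceiling price 22, quantity supplied is (22 - 20)/6 = 0.3333; supply is the short side, so Q = 0.3333 trades at P = 22.
The demand price at Q = 0.3333 is 77.8333. CS is the trapezoid between demand and 22 over [0, 0.3333]: (1/2)[(78 - 22) + (77.8333 - 22)](0.3333) = 18.6389.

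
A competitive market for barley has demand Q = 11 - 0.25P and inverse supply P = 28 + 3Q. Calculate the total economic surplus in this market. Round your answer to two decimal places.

Rewriting demand in inverse form: P = 44 - 4Q.
Set 44 - 4Q = 28 + 3Q, which gives 16 = 7Q, so Q* = 2.2857 and P* = 44 - 4(2.2857) = 34.8571.
CS = (1/2)(2.2857)(9.1429) = 10.449 and PS = (1/2)(2.2857)(6.8571) = 7.8367, so total surplus = 18.2857.

18.29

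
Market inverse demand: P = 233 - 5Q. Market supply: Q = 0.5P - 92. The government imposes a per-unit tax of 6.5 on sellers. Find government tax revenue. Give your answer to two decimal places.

Rewriting supply in inverse form: P = 184 + 2Q.
Pre-tax equilibrium: 233 - 5Q = 184 + 2Q gives Q* = 7, P* = 198.
With the tax, sellers need 6.5 more per unit: 233 - 5Q = 184 + 2Q + 6.5, so Q_t = 6.0714. Buyers pay P_b = 202.6429; sellers receive P_s = P_b - 6.5 = 196.1429.
Tax revenue = t x Q_t = 6.5 x 6.0714 = 39.4643.

39.46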